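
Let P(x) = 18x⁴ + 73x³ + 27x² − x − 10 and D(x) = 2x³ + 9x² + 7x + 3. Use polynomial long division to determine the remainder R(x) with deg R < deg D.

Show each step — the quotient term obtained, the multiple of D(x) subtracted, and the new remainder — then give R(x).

Step 1: lead(18x⁴ + 73x³ + 27x² − x − 10) ÷ lead(D) = 18x⁴ ÷ 2x³ = 9x. Subtract (9x)·D = 18x⁴ + 81x³ + 63x² + 27x. Remainder: −8x³ − 36x² − 28x − 10.
Step 2: lead(−8x³ − 36x² − 28x − 10) ÷ lead(D) = −8x³ ÷ 2x³ = −4. Subtract (−4)·D = −8x³ − 36x² − 28x − 12. Remainder: 2.

R(x) = 2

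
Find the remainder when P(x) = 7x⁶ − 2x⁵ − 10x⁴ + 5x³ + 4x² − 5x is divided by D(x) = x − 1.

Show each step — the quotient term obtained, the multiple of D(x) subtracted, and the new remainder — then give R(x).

R(x) = −1

Step 1: lead(7x⁶ − 2x⁵ − 10x⁴ + 5x³ + 4x² − 5x) ÷ lead(D) = 7x⁶ ÷ x = 7x⁵. Subtract (7x⁵)·D = 7x⁶ − 7x⁵. Remainder: 5x⁵ − 10x⁴ + 5x³ + 4x² − 5x.
Step 2: lead(5x⁵ − 10x⁴ + 5x³ + 4x² − 5x) ÷ lead(D) = 5x⁵ ÷ x = 5x⁴. Subtract (5x⁴)·D = 5x⁵ − 5x⁴. Remainder: −5x⁴ + 5x³ + 4x² − 5x.
Step 3: lead(−5x⁴ + 5x³ + 4x² − 5x) ÷ lead(D) = −5x⁴ ÷ x = −5x³. Subtract (−5x³)·D = −5x⁴ + 5x³. Remainder: 4x² − 5x.
Step 4: lead(4x² − 5x) ÷ lead(D) = 4x² ÷ x = 4x. Subtract (4x)·D = 4x² − 4x. Remainder: −x.
Step 5: lead(−x) ÷ lead(D) = −x ÷ x = −1. Subtract (−1)·D = −x + 1. Remainder: −1.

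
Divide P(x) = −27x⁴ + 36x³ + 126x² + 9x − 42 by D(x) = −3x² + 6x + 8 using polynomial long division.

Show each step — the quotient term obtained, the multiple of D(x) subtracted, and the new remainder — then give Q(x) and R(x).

Step 1: lead(−27x⁴ + 36x³ + 126x² + 9x − 42) ÷ lead(D) = −27x⁴ ÷ −3x² = 9x². Subtract (9x²)·D = −27x⁴ + 54x³ + 72x². Remainder: −18x³ + 54x² + 9x − 42.
Step 2: lead(−18x³ + 54x² + 9x − 42) ÷ lead(D) = −18x³ ÷ −3x² = 6x. Subtract (6x)·D = −18x³ + 36x² + 48x. Remainder: 18x² − 39x − 42.
Step 3: lead(18x² − 39x − 42) ÷ lead(D) = 18x² ÷ −3x² = −6. Subtract (−6)·D = 18x² − 36x − 48. Remainder: −3x + 6.

Q(x) = 9x² + 6x − 6; R(x) = −3x + 6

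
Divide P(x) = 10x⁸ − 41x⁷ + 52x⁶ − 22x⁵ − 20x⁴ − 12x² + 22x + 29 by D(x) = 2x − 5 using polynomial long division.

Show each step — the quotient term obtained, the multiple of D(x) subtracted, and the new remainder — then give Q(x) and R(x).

Step 1: lead(10x⁸ − 41x⁷ + 52x⁶ − 22x⁵ − 20x⁴ − 12x² + 22x + 29) ÷ lead(D) = 10x⁸ ÷ 2x = 5x⁷. Subtract (5x⁷)·D = 10x⁸ − 25x⁷. Remainder: −16x⁷ + 52x⁶ − 22x⁵ − 20x⁴ − 12x² + 22x + 29.
Step 2: lead(−16x⁷ + 52x⁶ − 22x⁵ − 20x⁴ − 12x² + 22x + 29) ÷ lead(D) = −16x⁷ ÷ 2x = −8x⁶. Subtract (−8x⁶)·D = −16x⁷ + 40x⁶. Remainder: 12x⁶ − 22x⁵ − 20x⁴ − 12x² + 22x + 29.
Step 3: lead(12x⁶ − 22x⁵ − 20x⁴ − 12x² + 22x + 29) ÷ lead(D) = 12x⁶ ÷ 2x = 6x⁵. Subtract (6x⁵)·D = 12x⁶ − 30x⁵. Remainder: 8x⁵ − 20x⁴ − 12x² + 22x + 29.
Step 4: lead(8x⁵ − 20x⁴ − 12x² + 22x + 29) ÷ lead(D) = 8x⁵ ÷ 2x = 4x⁴. Subtract (4x⁴)·D = 8x⁵ − 20x⁴. Remainder: −12x² + 22x + 29.
Step 5: lead(−12x² + 22x + 29) ÷ lead(D) = −12x² ÷ 2x = −6x. Subtract (−6x)·D = −12x² + 30x. Remainder: −8x + 29.
Step 6: lead(−8x + 29) ÷ lead(D) = −8x ÷ 2x = −4. Subtract (−4)·D = −8x + 20. Remainder: 9.

Q(x) = 5x⁷ − 8x⁶ + 6x⁵ + 4x⁴ − 6x − 4; R(x) = 9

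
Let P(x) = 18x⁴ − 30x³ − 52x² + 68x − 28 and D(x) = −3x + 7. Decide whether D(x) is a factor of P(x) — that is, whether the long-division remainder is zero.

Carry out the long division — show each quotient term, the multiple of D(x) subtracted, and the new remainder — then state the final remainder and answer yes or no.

Step 1: lead(18x⁴ − 30x³ − 52x² + 68x − 28) ÷ lead(D) = 18x⁴ ÷ −3x = −6x³. Subtract (−6x³)·D = 18x⁴ − 42x³. Remainder: 12x³ − 52x² + 68x − 28.
Step 2: lead(12x³ − 52x² + 68x − 28) ÷ lead(D) = 12x³ ÷ −3x = −4x². Subtract (−4x²)·D = 12x³ − 28x². Remainder: −24x² + 68x − 28.
Step 3: lead(−24x² + 68x − 28) ÷ lead(D) = −24x² ÷ −3x = 8x. Subtract (8x)·D = −24x² + 56x. Remainder: 12x − 28.
Step 4: lead(12x − 28) ÷ lead(D) = 12x ÷ −3x = −4. Subtract (−4)·D = 12x − 28. Remainder: 0.

R(x) = 0, so D(x) is a factor of P(x). yes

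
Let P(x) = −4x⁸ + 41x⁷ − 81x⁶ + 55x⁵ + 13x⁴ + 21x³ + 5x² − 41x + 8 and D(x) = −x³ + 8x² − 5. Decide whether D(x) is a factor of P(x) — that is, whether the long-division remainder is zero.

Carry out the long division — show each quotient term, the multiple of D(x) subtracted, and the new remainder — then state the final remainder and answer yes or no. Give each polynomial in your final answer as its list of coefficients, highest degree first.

R = [6, -1, -2], so D(x) is not a factor of P(x). no

Step 1: lead(−4x⁸ + 41x⁷ − 81x⁶ + 55x⁵ + 13x⁴ + 21x³ + 5x² − 41x + 8) ÷ lead(D) = −4x⁸ ÷ −x³ = 4x⁵. Subtract (4x⁵)·D = −4x⁸ + 32x⁷ − 20x⁵. Remainder: 9x⁷ − 81x⁶ + 75x⁵ + 13x⁴ + 21x³ + 5x² − 41x + 8.
Step 2: lead(9x⁷ − 81x⁶ + 75x⁵ + 13x⁴ + 21x³ + 5x² − 41x + 8) ÷ lead(D) = 9x⁷ ÷ −x³ = −9x⁴. Subtract (−9x⁴)·D = 9x⁷ − 72x⁶ + 45x⁴. Remainder: −9x⁶ + 75x⁵ − 32x⁴ + 21x³ + 5x² − 41x + 8.
Step 3: lead(−9x⁶ + 75x⁵ − 32x⁴ + 21x³ + 5x² − 41x + 8) ÷ lead(D) = −9x⁶ ÷ −x³ = 9x³. Subtract (9x³)·D = −9x⁶ + 72x⁵ − 45x³. Remainder: 3x⁵ − 32x⁴ + 66x³ + 5x² − 41x + 8.
Step 4: lead(3x⁵ − 32x⁴ + 66x³ + 5x² − 41x + 8) ÷ lead(D) = 3x⁵ ÷ −x³ = −3x². Subtract (−3x²)·D = 3x⁵ − 24x⁴ + 15x². Remainder: −8x⁴ + 66x³ − 10x² − 41x + 8.
Step 5: lead(−8x⁴ + 66x³ − 10x² − 41x + 8) ÷ lead(D) = −8x⁴ ÷ −x³ = 8x. Subtract (8x)·D = −8x⁴ + 64x³ − 40x. Remainder: 2x³ − 10x² − x + 8.
Step 6: lead(2x³ − 10x² − x + 8) ÷ lead(D) = 2x³ ÷ −x³ = −2. Subtract (−2)·D = 2x³ − 16x² + 10. Remainder: 6x² − x − 2.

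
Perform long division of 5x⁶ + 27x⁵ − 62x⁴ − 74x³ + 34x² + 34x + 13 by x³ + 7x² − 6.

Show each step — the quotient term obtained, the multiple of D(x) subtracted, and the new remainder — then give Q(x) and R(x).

Q(x) = 5x³ − 8x² − 6x − 2; R(x) = −2x + 1

Step 1: lead(5x⁶ + 27x⁵ − 62x⁴ − 74x³ + 34x² + 34x + 13) ÷ lead(D) = 5x⁶ ÷ x³ = 5x³. Subtract (5x³)·D = 5x⁶ + 35x⁵ − 30x³. Remainder: −8x⁵ − 62x⁴ − 44x³ + 34x² + 34x + 13.
Step 2: lead(−8x⁵ − 62x⁴ − 44x³ + 34x² + 34x + 13) ÷ lead(D) = −8x⁵ ÷ x³ = −8x². Subtract (−8x²)·D = −8x⁵ − 56x⁴ + 48x². Remainder: −6x⁴ − 44x³ − 14x² + 34x + 13.
Step 3: lead(−6x⁴ − 44x³ − 14x² + 34x + 13) ÷ lead(D) = −6x⁴ ÷ x³ = −6x. Subtract (−6x)·D = −6x⁴ − 42x³ + 36x. Remainder: −2x³ − 14x² − 2x + 13.
Step 4: lead(−2x³ − 14x² − 2x + 13) ÷ lead(D) = −2x³ ÷ x³ = −2. Subtract (−2)·D = −2x³ − 14x² + 12. Remainder: −2x + 1.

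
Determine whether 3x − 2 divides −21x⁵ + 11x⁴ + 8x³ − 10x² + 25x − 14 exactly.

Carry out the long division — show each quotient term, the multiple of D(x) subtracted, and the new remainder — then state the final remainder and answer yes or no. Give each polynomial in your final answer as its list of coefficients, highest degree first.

R = [0], so D(x) is a factor of P(x). yes

Step 1: lead(−21x⁵ + 11x⁴ + 8x³ − 10x² + 25x − 14) ÷ lead(D) = −21x⁵ ÷ 3x = −7x⁴. Subtract (−7x⁴)·D = −21x⁵ + 14x⁴. Remainder: −3x⁴ + 8x³ − 10x² + 25x − 14.
Step 2: lead(−3x⁴ + 8x³ − 10x² + 25x − 14) ÷ lead(D) = −3x⁴ ÷ 3x = −x³. Subtract (−x³)·D = −3x⁴ + 2x³. Remainder: 6x³ − 10x² + 25x − 14.
Step 3: lead(6x³ − 10x² + 25x − 14) ÷ lead(D) = 6x³ ÷ 3x = 2x². Subtract (2x²)·D = 6x³ − 4x². Remainder: −6x² + 25x − 14.
Step 4: lead(−6x² + 25x − 14) ÷ lead(D) = −6x² ÷ 3x = −2x. Subtract (−2x)·D = −6x² + 4x. Remainder: 21x − 14.
Step 5: lead(21x − 14) ÷ lead(D) = 21x ÷ 3x = 7. Subtract (7)·D = 21x − 14. Remainder: 0.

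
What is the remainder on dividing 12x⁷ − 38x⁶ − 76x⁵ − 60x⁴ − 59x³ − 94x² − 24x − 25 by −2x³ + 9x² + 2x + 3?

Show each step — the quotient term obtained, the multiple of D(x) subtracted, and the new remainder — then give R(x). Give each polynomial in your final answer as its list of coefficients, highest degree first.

Step 1: lead(12x⁷ − 38x⁶ − 76x⁵ − 60x⁴ − 59x³ − 94x² − 24x − 25) ÷ lead(D) = 12x⁷ ÷ −2x³ = −6x⁴. Subtract (−6x⁴)·D = 12x⁷ − 54x⁶ − 12x⁵ − 18x⁴. Remainder: 16x⁶ − 64x⁵ − 42x⁴ − 59x³ − 94x² − 24x − 25.
Step 2: lead(16x⁶ − 64x⁵ − 42x⁴ − 59x³ − 94x² − 24x − 25) ÷ lead(D) = 16x⁶ ÷ −2x³ = −8x³. Subtract (−8x³)·D = 16x⁶ − 72x⁵ − 16x⁴ − 24x³. Remainder: 8x⁵ − 26x⁴ − 35x³ − 94x² − 24x − 25.
Step 3: lead(8x⁵ − 26x⁴ − 35x³ − 94x² − 24x − 25) ÷ lead(D) = 8x⁵ ÷ −2x³ = −4x². Subtract (−4x²)·D = 8x⁵ − 36x⁴ − 8x³ − 12x². Remainder: 10x⁴ − 27x³ − 82x² − 24x − 25.
Step 4: lead(10x⁴ − 27x³ − 82x² − 24x − 25) ÷ lead(D) = 10x⁴ ÷ −2x³ = −5x. Subtract (−5x)·D = 10x⁴ − 45x³ − 10x² − 15x. Remainder: 18x³ − 72x² − 9x − 25.
Step 5: lead(18x³ − 72x² − 9x − 25) ÷ lead(D) = 18x³ ÷ −2x³ = −9. Subtract (−9)·D = 18x³ − 81x² − 18x − 27. Remainder: 9x² + 9x + 2.

R = [9, 9, 2]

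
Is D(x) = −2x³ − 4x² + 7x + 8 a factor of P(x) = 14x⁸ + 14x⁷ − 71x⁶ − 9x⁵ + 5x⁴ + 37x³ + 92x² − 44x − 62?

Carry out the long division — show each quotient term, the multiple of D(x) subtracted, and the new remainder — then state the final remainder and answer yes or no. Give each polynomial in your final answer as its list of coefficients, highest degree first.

Step 1: lead(14x⁸ + 14x⁷ − 71x⁶ − 9x⁵ + 5x⁴ + 37x³ + 92x² − 44x − 62) ÷ lead(D) = 14x⁸ ÷ −2x³ = −7x⁵. Subtract (−7x⁵)·D = 14x⁸ + 28x⁷ − 49x⁶ − 56x⁵. Remainder: −14x⁷ − 22x⁶ + 47x⁵ + 5x⁴ + 37x³ + 92x² − 44x − 62.
Step 2: lead(−14x⁷ − 22x⁶ + 47x⁵ + 5x⁴ + 37x³ + 92x² − 44x − 62) ÷ lead(D) = −14x⁷ ÷ −2x³ = 7x⁴. Subtract (7x⁴)·D = −14x⁷ − 28x⁶ + 49x⁵ + 56x⁴. Remainder: 6x⁶ − 2x⁵ − 51x⁴ + 37x³ + 92x² − 44x − 62.
Step 3: lead(6x⁶ − 2x⁵ − 51x⁴ + 37x³ + 92x² − 44x − 62) ÷ lead(D) = 6x⁶ ÷ −2x³ = −3x³. Subtract (−3x³)·D = 6x⁶ + 12x⁵ − 21x⁴ − 24x³. Remainder: −14x⁵ − 30x⁴ + 61x³ + 92x² − 44x − 62.
Step 4: lead(−14x⁵ − 30x⁴ + 61x³ + 92x² − 44x − 62) ÷ lead(D) = −14x⁵ ÷ −2x³ = 7x². Subtract (7x²)·D = −14x⁵ − 28x⁴ + 49x³ + 56x². Remainder: −2x⁴ + 12x³ + 36x² − 44x − 62.
Step 5: lead(−2x⁴ + 12x³ + 36x² − 44x − 62) ÷ lead(D) = −2x⁴ ÷ −2x³ = x. Subtract (x)·D = −2x⁴ − 4x³ + 7x² + 8x. Remainder: 16x³ + 29x² − 52x − 62.
Step 6: lead(16x³ + 29x² − 52x − 62) ÷ lead(D) = 16x³ ÷ −2x³ = −8. Subtract (−8)·D = 16x³ + 32x² − 56x − 64. Remainder: −3x² + 4x + 2.

R = [-3, 4, 2], so D(x) is not a factor of P(x). no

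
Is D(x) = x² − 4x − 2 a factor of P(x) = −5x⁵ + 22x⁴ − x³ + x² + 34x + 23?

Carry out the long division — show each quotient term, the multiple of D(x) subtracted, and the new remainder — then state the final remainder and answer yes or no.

R(x) = 9, so D(x) is not a factor of P(x). no

Step 1: lead(−5x⁵ + 22x⁴ − x³ + x² + 34x + 23) ÷ lead(D) = −5x⁵ ÷ x² = −5x³. Subtract (−5x³)·D = −5x⁵ + 20x⁴ + 10x³. Remainder: 2x⁴ − 11x³ + x² + 34x + 23.
Step 2: lead(2x⁴ − 11x³ + x² + 34x + 23) ÷ lead(D) = 2x⁴ ÷ x² = 2x². Subtract (2x²)·D = 2x⁴ − 8x³ − 4x². Remainder: −3x³ + 5x² + 34x + 23.
Step 3: lead(−3x³ + 5x² + 34x + 23) ÷ lead(D) = −3x³ ÷ x² = −3x. Subtract (−3x)·D = −3x³ + 12x² + 6x. Remainder: −7x² + 28x + 23.
Step 4: lead(−7x² + 28x + 23) ÷ lead(D) = −7x² ÷ x² = −7. Subtract (−7)·D = −7x² + 28x + 14. Remainder: 9.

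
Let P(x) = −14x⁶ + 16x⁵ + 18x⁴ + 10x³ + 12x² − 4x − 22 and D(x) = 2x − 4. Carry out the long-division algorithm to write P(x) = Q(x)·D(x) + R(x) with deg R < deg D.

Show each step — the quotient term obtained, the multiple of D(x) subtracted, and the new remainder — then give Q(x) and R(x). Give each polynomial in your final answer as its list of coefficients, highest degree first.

Q = [-7, -6, -3, -1, 4, 6]; R = [2]

Step 1: lead(−14x⁶ + 16x⁵ + 18x⁴ + 10x³ + 12x² − 4x − 22) ÷ lead(D) = −14x⁶ ÷ 2x = −7x⁵. Subtract (−7x⁵)·D = −14x⁶ + 28x⁵. Remainder: −12x⁵ + 18x⁴ + 10x³ + 12x² − 4x − 22.
Step 2: lead(−12x⁵ + 18x⁴ + 10x³ + 12x² − 4x − 22) ÷ lead(D) = −12x⁵ ÷ 2x = −6x⁴. Subtract (−6x⁴)·D = −12x⁵ + 24x⁴. Remainder: −6x⁴ + 10x³ + 12x² − 4x − 22.
Step 3: lead(−6x⁴ + 10x³ + 12x² − 4x − 22) ÷ lead(D) = −6x⁴ ÷ 2x = −3x³. Subtract (−3x³)·D = −6x⁴ + 12x³. Remainder: −2x³ + 12x² − 4x − 22.
Step 4: lead(−2x³ + 12x² − 4x − 22) ÷ lead(D) = −2x³ ÷ 2x = −x². Subtract (−x²)·D = −2x³ + 4x². Remainder: 8x² − 4x − 22.
Step 5: lead(8x² − 4x − 22) ÷ lead(D) = 8x² ÷ 2x = 4x. Subtract (4x)·D = 8x² − 16x. Remainder: 12x − 22.
Step 6: lead(12x − 22) ÷ lead(D) = 12x ÷ 2x = 6. Subtract (6)·D = 12x − 24. Remainder: 2.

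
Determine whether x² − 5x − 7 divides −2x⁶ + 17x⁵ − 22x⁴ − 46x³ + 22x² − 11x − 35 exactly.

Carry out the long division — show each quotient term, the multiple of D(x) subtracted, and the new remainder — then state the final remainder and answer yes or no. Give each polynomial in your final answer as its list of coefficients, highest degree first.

R = [0], so D(x) is a factor of P(x). yes

Step 1: lead(−2x⁶ + 17x⁵ − 22x⁴ − 46x³ + 22x² − 11x − 35) ÷ lead(D) = −2x⁶ ÷ x² = −2x⁴. Subtract (−2x⁴)·D = −2x⁶ + 10x⁵ + 14x⁴. Remainder: 7x⁵ − 36x⁴ − 46x³ + 22x² − 11x − 35.
Step 2: lead(7x⁵ − 36x⁴ − 46x³ + 22x² − 11x − 35) ÷ lead(D) = 7x⁵ ÷ x² = 7x³. Subtract (7x³)·D = 7x⁵ − 35x⁴ − 49x³. Remainder: −x⁴ + 3x³ + 22x² − 11x − 35.
Step 3: lead(−x⁴ + 3x³ + 22x² − 11x − 35) ÷ lead(D) = −x⁴ ÷ x² = −x². Subtract (−x²)·D = −x⁴ + 5x³ + 7x². Remainder: −2x³ + 15x² − 11x − 35.
Step 4: lead(−2x³ + 15x² − 11x − 35) ÷ lead(D) = −2x³ ÷ x² = −2x. Subtract (−2x)·D = −2x³ + 10x² + 14x. Remainder: 5x² − 25x − 35.
Step 5: lead(5x² − 25x − 35) ÷ lead(D) = 5x² ÷ x² = 5. Subtract (5)·D = 5x² − 25x − 35. Remainder: 0.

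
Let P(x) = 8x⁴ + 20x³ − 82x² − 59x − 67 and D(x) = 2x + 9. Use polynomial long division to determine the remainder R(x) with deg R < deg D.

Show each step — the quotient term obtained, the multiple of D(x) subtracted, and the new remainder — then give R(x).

R(x) = −4

Step 1: lead(8x⁴ + 20x³ − 82x² − 59x − 67) ÷ lead(D) = 8x⁴ ÷ 2x = 4x³. Subtract (4x³)·D = 8x⁴ + 36x³. Remainder: −16x³ − 82x² − 59x − 67.
Step 2: lead(−16x³ − 82x² − 59x − 67) ÷ lead(D) = −16x³ ÷ 2x = −8x². Subtract (−8x²)·D = −16x³ − 72x². Remainder: −10x² − 59x − 67.
Step 3: lead(−10x² − 59x − 67) ÷ lead(D) = −10x² ÷ 2x = −5x. Subtract (−5x)·D = −10x² − 45x. Remainder: −14x − 67.
Step 4: lead(−14x − 67) ÷ lead(D) = −14x ÷ 2x = −7. Subtract (−7)·D = −14x − 63. Remainder: −4.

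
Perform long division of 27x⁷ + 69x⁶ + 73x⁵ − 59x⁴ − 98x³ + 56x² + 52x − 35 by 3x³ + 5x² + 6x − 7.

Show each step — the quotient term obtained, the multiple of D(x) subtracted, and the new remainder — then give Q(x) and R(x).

Q(x) = 9x⁴ + 8x³ − 7x² − 3x + 5; R(x) = x

Step 1: lead(27x⁷ + 69x⁶ + 73x⁵ − 59x⁴ − 98x³ + 56x² + 52x − 35) ÷ lead(D) = 27x⁷ ÷ 3x³ = 9x⁴. Subtract (9x⁴)·D = 27x⁷ + 45x⁶ + 54x⁵ − 63x⁴. Remainder: 24x⁶ + 19x⁵ + 4x⁴ − 98x³ + 56x² + 52x − 35.
Step 2: lead(24x⁶ + 19x⁵ + 4x⁴ − 98x³ + 56x² + 52x − 35) ÷ lead(D) = 24x⁶ ÷ 3x³ = 8x³. Subtract (8x³)·D = 24x⁶ + 40x⁵ + 48x⁴ − 56x³. Remainder: −21x⁵ − 44x⁴ − 42x³ + 56x² + 52x − 35.
Step 3: lead(−21x⁵ − 44x⁴ − 42x³ + 56x² + 52x − 35) ÷ lead(D) = −21x⁵ ÷ 3x³ = −7x². Subtract (−7x²)·D = −21x⁵ − 35x⁴ − 42x³ + 49x². Remainder: −9x⁴ + 7x² + 52x − 35.
Step 4: lead(−9x⁴ + 7x² + 52x − 35) ÷ lead(D) = −9x⁴ ÷ 3x³ = −3x. Subtract (−3x)·D = −9x⁴ − 15x³ − 18x² + 21x. Remainder: 15x³ + 25x² + 31x − 35.
Step 5: lead(15x³ + 25x² + 31x − 35) ÷ lead(D) = 15x³ ÷ 3x³ = 5. Subtract (5)·D = 15x³ + 25x² + 30x − 35. Remainder: x.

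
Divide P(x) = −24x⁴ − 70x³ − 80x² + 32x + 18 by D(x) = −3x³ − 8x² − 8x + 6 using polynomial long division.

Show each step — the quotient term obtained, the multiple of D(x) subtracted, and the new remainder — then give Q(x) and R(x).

Step 1: lead(−24x⁴ − 70x³ − 80x² + 32x + 18) ÷ lead(D) = −24x⁴ ÷ −3x³ = 8x. Subtract (8x)·D = −24x⁴ − 64x³ − 64x² + 48x. Remainder: −6x³ − 16x² − 16x + 18.
Step 2: lead(−6x³ − 16x² − 16x + 18) ÷ lead(D) = −6x³ ÷ −3x³ = 2. Subtract (2)·D = −6x³ − 16x² − 16x + 12. Remainder: 6.

Q(x) = 8x + 2; R(x) = 6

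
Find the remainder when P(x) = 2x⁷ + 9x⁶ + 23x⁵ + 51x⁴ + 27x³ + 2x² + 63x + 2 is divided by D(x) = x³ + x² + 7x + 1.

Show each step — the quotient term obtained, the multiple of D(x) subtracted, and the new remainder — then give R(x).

Step 1: lead(2x⁷ + 9x⁶ + 23x⁵ + 51x⁴ + 27x³ + 2x² + 63x + 2) ÷ lead(D) = 2x⁷ ÷ x³ = 2x⁴. Subtract (2x⁴)·D = 2x⁷ + 2x⁶ + 14x⁵ + 2x⁴. Remainder: 7x⁶ + 9x⁵ + 49x⁴ + 27x³ + 2x² + 63x + 2.
Step 2: lead(7x⁶ + 9x⁵ + 49x⁴ + 27x³ + 2x² + 63x + 2) ÷ lead(D) = 7x⁶ ÷ x³ = 7x³. Subtract (7x³)·D = 7x⁶ + 7x⁵ + 49x⁴ + 7x³. Remainder: 2x⁵ + 20x³ + 2x² + 63x + 2.
Step 3: lead(2x⁵ + 20x³ + 2x² + 63x + 2) ÷ lead(D) = 2x⁵ ÷ x³ = 2x². Subtract (2x²)·D = 2x⁵ + 2x⁴ + 14x³ + 2x². Remainder: −2x⁴ + 6x³ + 63x + 2.
Step 4: lead(−2x⁴ + 6x³ + 63x + 2) ÷ lead(D) = −2x⁴ ÷ x³ = −2x. Subtract (−2x)·D = −2x⁴ − 2x³ − 14x² − 2x. Remainder: 8x³ + 14x² + 65x + 2.
Step 5: lead(8x³ + 14x² + 65x + 2) ÷ lead(D) = 8x³ ÷ x³ = 8. Subtract (8)·D = 8x³ + 8x² + 56x + 8. Remainder: 6x² + 9x − 6.

R(x) = 6x² + 9x − 6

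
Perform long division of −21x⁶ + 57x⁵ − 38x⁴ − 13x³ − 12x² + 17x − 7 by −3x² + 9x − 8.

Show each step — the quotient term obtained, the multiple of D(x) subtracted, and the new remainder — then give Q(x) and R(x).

Q(x) = 7x⁴ + 2x³ − x + 1; R(x) = 1

Step 1: lead(−21x⁶ + 57x⁵ − 38x⁴ − 13x³ − 12x² + 17x − 7) ÷ lead(D) = −21x⁶ ÷ −3x² = 7x⁴. Subtract (7x⁴)·D = −21x⁶ + 63x⁵ − 56x⁴. Remainder: −6x⁵ + 18x⁴ − 13x³ − 12x² + 17x − 7.
Step 2: lead(−6x⁵ + 18x⁴ − 13x³ − 12x² + 17x − 7) ÷ lead(D) = −6x⁵ ÷ −3x² = 2x³. Subtract (2x³)·D = −6x⁵ + 18x⁴ − 16x³. Remainder: 3x³ − 12x² + 17x − 7.
Step 3: lead(3x³ − 12x² + 17x − 7) ÷ lead(D) = 3x³ ÷ −3x² = −x. Subtract (−x)·D = 3x³ − 9x² + 8x. Remainder: −3x² + 9x − 7.
Step 4: lead(−3x² + 9x − 7) ÷ lead(D) = −3x² ÷ −3x² = 1. Subtract (1)·D = −3x² + 9x − 8. Remainder: 1.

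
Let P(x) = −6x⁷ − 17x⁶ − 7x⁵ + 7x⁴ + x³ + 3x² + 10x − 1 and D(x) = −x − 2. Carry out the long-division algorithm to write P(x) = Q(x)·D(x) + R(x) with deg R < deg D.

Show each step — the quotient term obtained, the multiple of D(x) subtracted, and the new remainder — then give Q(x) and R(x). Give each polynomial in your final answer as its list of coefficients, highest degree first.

Step 1: lead(−6x⁷ − 17x⁶ − 7x⁵ + 7x⁴ + x³ + 3x² + 10x − 1) ÷ lead(D) = −6x⁷ ÷ −x = 6x⁶. Subtract (6x⁶)·D = −6x⁷ − 12x⁶. Remainder: −5x⁶ − 7x⁵ + 7x⁴ + x³ + 3x² + 10x − 1.
Step 2: lead(−5x⁶ − 7x⁵ + 7x⁴ + x³ + 3x² + 10x − 1) ÷ lead(D) = −5x⁶ ÷ −x = 5x⁵. Subtract (5x⁵)·D = −5x⁶ − 10x⁵. Remainder: 3x⁵ + 7x⁴ + x³ + 3x² + 10x − 1.
Step 3: lead(3x⁵ + 7x⁴ + x³ + 3x² + 10x − 1) ÷ lead(D) = 3x⁵ ÷ −x = −3x⁴. Subtract (−3x⁴)·D = 3x⁵ + 6x⁴. Remainder: x⁴ + x³ + 3x² + 10x − 1.
Step 4: lead(x⁴ + x³ + 3x² + 10x − 1) ÷ lead(D) = x⁴ ÷ −x = −x³. Subtract (−x³)·D = x⁴ + 2x³. Remainder: −x³ + 3x² + 10x − 1.
Step 5: lead(−x³ + 3x² + 10x − 1) ÷ lead(D) = −x³ ÷ −x = x². Subtract (x²)·D = −x³ − 2x². Remainder: 5x² + 10x − 1.
Step 6: lead(5x² + 10x − 1) ÷ lead(D) = 5x² ÷ −x = −5x. Subtract (−5x)·D = 5x² + 10x. Remainder: −1.

Q = [6, 5, -3, -1, 1, -5, 0]; R = [-1]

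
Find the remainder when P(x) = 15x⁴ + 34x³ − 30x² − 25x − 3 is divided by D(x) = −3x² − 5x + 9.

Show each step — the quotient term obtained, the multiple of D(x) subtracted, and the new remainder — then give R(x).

R(x) = 2x − 3

Step 1: lead(15x⁴ + 34x³ − 30x² − 25x − 3) ÷ lead(D) = 15x⁴ ÷ −3x² = −5x². Subtract (−5x²)·D = 15x⁴ + 25x³ − 45x². Remainder: 9x³ + 15x² − 25x − 3.
Step 2: lead(9x³ + 15x² − 25x − 3) ÷ lead(D) = 9x³ ÷ −3x² = −3x. Subtract (−3x)·D = 9x³ + 15x² − 27x. Remainder: 2x − 3.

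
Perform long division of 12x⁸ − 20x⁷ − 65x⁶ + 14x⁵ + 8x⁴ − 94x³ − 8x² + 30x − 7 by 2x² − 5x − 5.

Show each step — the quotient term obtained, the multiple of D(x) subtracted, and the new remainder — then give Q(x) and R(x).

Q(x) = 6x⁶ + 5x⁵ − 5x⁴ + 7x³ + 9x² − 7x + 1; R(x) = −2

Step 1: lead(12x⁸ − 20x⁷ − 65x⁶ + 14x⁵ + 8x⁴ − 94x³ − 8x² + 30x − 7) ÷ lead(D) = 12x⁸ ÷ 2x² = 6x⁶. Subtract (6x⁶)·D = 12x⁸ − 30x⁷ − 30x⁶. Remainder: 10x⁷ − 35x⁶ + 14x⁵ + 8x⁴ − 94x³ − 8x² + 30x − 7.
Step 2: lead(10x⁷ − 35x⁶ + 14x⁵ + 8x⁴ − 94x³ − 8x² + 30x − 7) ÷ lead(D) = 10x⁷ ÷ 2x² = 5x⁵. Subtract (5x⁵)·D = 10x⁷ − 25x⁶ − 25x⁵. Remainder: −10x⁶ + 39x⁵ + 8x⁴ − 94x³ − 8x² + 30x − 7.
Step 3: lead(−10x⁶ + 39x⁵ + 8x⁴ − 94x³ − 8x² + 30x − 7) ÷ lead(D) = −10x⁶ ÷ 2x² = −5x⁴. Subtract (−5x⁴)·D = −10x⁶ + 25x⁵ + 25x⁴. Remainder: 14x⁵ − 17x⁴ − 94x³ − 8x² + 30x − 7.
Step 4: lead(14x⁵ − 17x⁴ − 94x³ − 8x² + 30x − 7) ÷ lead(D) = 14x⁵ ÷ 2x² = 7x³. Subtract (7x³)·D = 14x⁵ − 35x⁴ − 35x³. Remainder: 18x⁴ − 59x³ − 8x² + 30x − 7.
Step 5: lead(18x⁴ − 59x³ − 8x² + 30x − 7) ÷ lead(D) = 18x⁴ ÷ 2x² = 9x². Subtract (9x²)·D = 18x⁴ − 45x³ − 45x². Remainder: −14x³ + 37x² + 30x − 7.
Step 6: lead(−14x³ + 37x² + 30x − 7) ÷ lead(D) = −14x³ ÷ 2x² = −7x. Subtract (−7x)·D = −14x³ + 35x² + 35x. Remainder: 2x² − 5x − 7.
Step 7: lead(2x² − 5x − 7) ÷ lead(D) = 2x² ÷ 2x² = 1. Subtract (1)·D = 2x² − 5x − 5. Remainder: −2.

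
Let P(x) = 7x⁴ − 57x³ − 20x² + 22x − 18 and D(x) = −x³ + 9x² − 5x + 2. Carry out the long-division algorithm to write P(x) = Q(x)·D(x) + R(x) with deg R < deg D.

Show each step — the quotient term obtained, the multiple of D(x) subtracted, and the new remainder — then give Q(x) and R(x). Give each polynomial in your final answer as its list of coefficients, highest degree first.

Q = [-7, -6]; R = [-1, 6, -6]

Step 1: lead(7x⁴ − 57x³ − 20x² + 22x − 18) ÷ lead(D) = 7x⁴ ÷ −x³ = −7x. Subtract (−7x)·D = 7x⁴ − 63x³ + 35x² − 14x. Remainder: 6x³ − 55x² + 36x − 18.
Step 2: lead(6x³ − 55x² + 36x − 18) ÷ lead(D) = 6x³ ÷ −x³ = −6. Subtract (−6)·D = 6x³ − 54x² + 30x − 12. Remainder: −x² + 6x − 6.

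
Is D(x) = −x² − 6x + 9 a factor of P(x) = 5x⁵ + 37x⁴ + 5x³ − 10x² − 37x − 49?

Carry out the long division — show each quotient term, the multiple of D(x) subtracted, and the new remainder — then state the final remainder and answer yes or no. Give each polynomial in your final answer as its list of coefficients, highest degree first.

R = [5, -4], so D(x) is not a factor of P(x). no

Step 1: lead(5x⁵ + 37x⁴ + 5x³ − 10x² − 37x − 49) ÷ lead(D) = 5x⁵ ÷ −x² = −5x³. Subtract (−5x³)·D = 5x⁵ + 30x⁴ − 45x³. Remainder: 7x⁴ + 50x³ − 10x² − 37x − 49.
Step 2: lead(7x⁴ + 50x³ − 10x² − 37x − 49) ÷ lead(D) = 7x⁴ ÷ −x² = −7x². Subtract (−7x²)·D = 7x⁴ + 42x³ − 63x². Remainder: 8x³ + 53x² − 37x − 49.
Step 3: lead(8x³ + 53x² − 37x − 49) ÷ lead(D) = 8x³ ÷ −x² = −8x. Subtract (−8x)·D = 8x³ + 48x² − 72x. Remainder: 5x² + 35x − 49.
Step 4: lead(5x² + 35x − 49) ÷ lead(D) = 5x² ÷ −x² = −5. Subtract (−5)·D = 5x² + 30x − 45. Remainder: 5x − 4.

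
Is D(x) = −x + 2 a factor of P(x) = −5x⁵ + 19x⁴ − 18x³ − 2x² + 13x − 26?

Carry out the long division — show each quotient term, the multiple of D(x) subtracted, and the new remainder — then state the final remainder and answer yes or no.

R(x) = −8, so D(x) is not a factor of P(x). no

Step 1: lead(−5x⁵ + 19x⁴ − 18x³ − 2x² + 13x − 26) ÷ lead(D) = −5x⁵ ÷ −x = 5x⁴. Subtract (5x⁴)·D = −5x⁵ + 10x⁴. Remainder: 9x⁴ − 18x³ − 2x² + 13x − 26.
Step 2: lead(9x⁴ − 18x³ − 2x² + 13x − 26) ÷ lead(D) = 9x⁴ ÷ −x = −9x³. Subtract (−9x³)·D = 9x⁴ − 18x³. Remainder: −2x² + 13x − 26.
Step 3: lead(−2x² + 13x − 26) ÷ lead(D) = −2x² ÷ −x = 2x. Subtract (2x)·D = −2x² + 4x. Remainder: 9x − 26.
Step 4: lead(9x − 26) ÷ lead(D) = 9x ÷ −x = −9. Subtract (−9)·D = 9x − 18. Remainder: −8.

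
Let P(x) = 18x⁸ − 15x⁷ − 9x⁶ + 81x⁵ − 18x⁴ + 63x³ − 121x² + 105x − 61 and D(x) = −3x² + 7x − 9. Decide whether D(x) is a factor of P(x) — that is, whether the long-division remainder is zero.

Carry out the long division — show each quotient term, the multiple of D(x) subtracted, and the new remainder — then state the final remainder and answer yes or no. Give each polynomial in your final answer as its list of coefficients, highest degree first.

R = [-7], so D(x) is not a factor of P(x). no

Step 1: lead(18x⁸ − 15x⁷ − 9x⁶ + 81x⁵ − 18x⁴ + 63x³ − 121x² + 105x − 61) ÷ lead(D) = 18x⁸ ÷ −3x² = −6x⁶. Subtract (−6x⁶)·D = 18x⁸ − 42x⁷ + 54x⁶. Remainder: 27x⁷ − 63x⁶ + 81x⁵ − 18x⁴ + 63x³ − 121x² + 105x − 61.
Step 2: lead(27x⁷ − 63x⁶ + 81x⁵ − 18x⁴ + 63x³ − 121x² + 105x − 61) ÷ lead(D) = 27x⁷ ÷ −3x² = −9x⁵. Subtract (−9x⁵)·D = 27x⁷ − 63x⁶ + 81x⁵. Remainder: −18x⁴ + 63x³ − 121x² + 105x − 61.
Step 3: lead(−18x⁴ + 63x³ − 121x² + 105x − 61) ÷ lead(D) = −18x⁴ ÷ −3x² = 6x². Subtract (6x²)·D = −18x⁴ + 42x³ − 54x². Remainder: 21x³ − 67x² + 105x − 61.
Step 4: lead(21x³ − 67x² + 105x − 61) ÷ lead(D) = 21x³ ÷ −3x² = −7x. Subtract (−7x)·D = 21x³ − 49x² + 63x. Remainder: −18x² + 42x − 61.
Step 5: lead(−18x² + 42x − 61) ÷ lead(D) = −18x² ÷ −3x² = 6. Subtract (6)·D = −18x² + 42x − 54. Remainder: −7.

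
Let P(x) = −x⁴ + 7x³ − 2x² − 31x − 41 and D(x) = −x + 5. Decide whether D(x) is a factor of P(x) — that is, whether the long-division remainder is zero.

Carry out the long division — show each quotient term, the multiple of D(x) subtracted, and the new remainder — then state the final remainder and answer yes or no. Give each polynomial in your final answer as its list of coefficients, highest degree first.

R = [4], so D(x) is not a factor of P(x). no

Step 1: lead(−x⁴ + 7x³ − 2x² − 31x − 41) ÷ lead(D) = −x⁴ ÷ −x = x³. Subtract (x³)·D = −x⁴ + 5x³. Remainder: 2x³ − 2x² − 31x − 41.
Step 2: lead(2x³ − 2x² − 31x − 41) ÷ lead(D) = 2x³ ÷ −x = −2x². Subtract (−2x²)·D = 2x³ − 10x². Remainder: 8x² − 31x − 41.
Step 3: lead(8x² − 31x − 41) ÷ lead(D) = 8x² ÷ −x = −8x. Subtract (−8x)·D = 8x² − 40x. Remainder: 9x − 41.
Step 4: lead(9x − 41) ÷ lead(D) = 9x ÷ −x = −9. Subtract (−9)·D = 9x − 45. Remainder: 4.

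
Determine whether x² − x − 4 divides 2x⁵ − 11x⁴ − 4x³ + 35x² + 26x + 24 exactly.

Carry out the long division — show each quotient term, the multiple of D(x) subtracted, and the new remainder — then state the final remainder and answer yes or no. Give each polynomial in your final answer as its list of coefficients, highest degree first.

Step 1: lead(2x⁵ − 11x⁴ − 4x³ + 35x² + 26x + 24) ÷ lead(D) = 2x⁵ ÷ x² = 2x³. Subtract (2x³)·D = 2x⁵ − 2x⁴ − 8x³. Remainder: −9x⁴ + 4x³ + 35x² + 26x + 24.
Step 2: lead(−9x⁴ + 4x³ + 35x² + 26x + 24) ÷ lead(D) = −9x⁴ ÷ x² = −9x². Subtract (−9x²)·D = −9x⁴ + 9x³ + 36x². Remainder: −5x³ − x² + 26x + 24.
Step 3: lead(−5x³ − x² + 26x + 24) ÷ lead(D) = −5x³ ÷ x² = −5x. Subtract (−5x)·D = −5x³ + 5x² + 20x. Remainder: −6x² + 6x + 24.
Step 4: lead(−6x² + 6x + 24) ÷ lead(D) = −6x² ÷ x² = −6. Subtract (−6)·D = −6x² + 6x + 24. Remainder: 0.

R = [0], so D(x) is a factor of P(x). yes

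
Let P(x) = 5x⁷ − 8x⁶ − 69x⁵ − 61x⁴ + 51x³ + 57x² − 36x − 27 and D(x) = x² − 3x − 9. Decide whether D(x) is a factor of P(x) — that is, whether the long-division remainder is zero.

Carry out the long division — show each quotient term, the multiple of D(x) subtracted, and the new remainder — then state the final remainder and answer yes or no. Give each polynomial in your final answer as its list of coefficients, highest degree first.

R = [0], so D(x) is a factor of P(x). yes

Step 1: lead(5x⁷ − 8x⁶ − 69x⁵ − 61x⁴ + 51x³ + 57x² − 36x − 27) ÷ lead(D) = 5x⁷ ÷ x² = 5x⁵. Subtract (5x⁵)·D = 5x⁷ − 15x⁶ − 45x⁵. Remainder: 7x⁶ − 24x⁵ − 61x⁴ + 51x³ + 57x² − 36x − 27.
Step 2: lead(7x⁶ − 24x⁵ − 61x⁴ + 51x³ + 57x² − 36x − 27) ÷ lead(D) = 7x⁶ ÷ x² = 7x⁴. Subtract (7x⁴)·D = 7x⁶ − 21x⁵ − 63x⁴. Remainder: −3x⁵ + 2x⁴ + 51x³ + 57x² − 36x − 27.
Step 3: lead(−3x⁵ + 2x⁴ + 51x³ + 57x² − 36x − 27) ÷ lead(D) = −3x⁵ ÷ x² = −3x³. Subtract (−3x³)·D = −3x⁵ + 9x⁴ + 27x³. Remainder: −7x⁴ + 24x³ + 57x² − 36x − 27.
Step 4: lead(−7x⁴ + 24x³ + 57x² − 36x − 27) ÷ lead(D) = −7x⁴ ÷ x² = −7x². Subtract (−7x²)·D = −7x⁴ + 21x³ + 63x². Remainder: 3x³ − 6x² − 36x − 27.
Step 5: lead(3x³ − 6x² − 36x − 27) ÷ lead(D) = 3x³ ÷ x² = 3x. Subtract (3x)·D = 3x³ − 9x² − 27x. Remainder: 3x² − 9x − 27.
Step 6: lead(3x² − 9x − 27) ÷ lead(D) = 3x² ÷ x² = 3. Subtract (3)·D = 3x² − 9x − 27. Remainder: 0.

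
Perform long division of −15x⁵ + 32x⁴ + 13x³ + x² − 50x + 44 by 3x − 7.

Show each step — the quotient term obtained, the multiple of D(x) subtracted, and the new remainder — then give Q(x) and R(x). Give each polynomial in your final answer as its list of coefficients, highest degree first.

Q = [-5, -1, 2, 5, -5]; R = [9]

Step 1: lead(−15x⁵ + 32x⁴ + 13x³ + x² − 50x + 44) ÷ lead(D) = −15x⁵ ÷ 3x = −5x⁴. Subtract (−5x⁴)·D = −15x⁵ + 35x⁴. Remainder: −3x⁴ + 13x³ + x² − 50x + 44.
Step 2: lead(−3x⁴ + 13x³ + x² − 50x + 44) ÷ lead(D) = −3x⁴ ÷ 3x = −x³. Subtract (−x³)·D = −3x⁴ + 7x³. Remainder: 6x³ + x² − 50x + 44.
Step 3: lead(6x³ + x² − 50x + 44) ÷ lead(D) = 6x³ ÷ 3x = 2x². Subtract (2x²)·D = 6x³ − 14x². Remainder: 15x² − 50x + 44.
Step 4: lead(15x² − 50x + 44) ÷ lead(D) = 15x² ÷ 3x = 5x. Subtract (5x)·D = 15x² − 35x. Remainder: −15x + 44.
Step 5: lead(−15x + 44) ÷ lead(D) = −15x ÷ 3x = −5. Subtract (−5)·D = −15x + 35. Remainder: 9.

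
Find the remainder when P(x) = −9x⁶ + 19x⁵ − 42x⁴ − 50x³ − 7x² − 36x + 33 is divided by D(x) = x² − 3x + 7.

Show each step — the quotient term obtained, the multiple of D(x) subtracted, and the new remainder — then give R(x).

R(x) = −2

Step 1: lead(−9x⁶ + 19x⁵ − 42x⁴ − 50x³ − 7x² − 36x + 33) ÷ lead(D) = −9x⁶ ÷ x² = −9x⁴. Subtract (−9x⁴)·D = −9x⁶ + 27x⁵ − 63x⁴. Remainder: −8x⁵ + 21x⁴ − 50x³ − 7x² − 36x + 33.
Step 2: lead(−8x⁵ + 21x⁴ − 50x³ − 7x² − 36x + 33) ÷ lead(D) = −8x⁵ ÷ x² = −8x³. Subtract (−8x³)·D = −8x⁵ + 24x⁴ − 56x³. Remainder: −3x⁴ + 6x³ − 7x² − 36x + 33.
Step 3: lead(−3x⁴ + 6x³ − 7x² − 36x + 33) ÷ lead(D) = −3x⁴ ÷ x² = −3x². Subtract (−3x²)·D = −3x⁴ + 9x³ − 21x². Remainder: −3x³ + 14x² − 36x + 33.
Step 4: lead(−3x³ + 14x² − 36x + 33) ÷ lead(D) = −3x³ ÷ x² = −3x. Subtract (−3x)·D = −3x³ + 9x² − 21x. Remainder: 5x² − 15x + 33.
Step 5: lead(5x² − 15x + 33) ÷ lead(D) = 5x² ÷ x² = 5. Subtract (5)·D = 5x² − 15x + 35. Remainder: −2.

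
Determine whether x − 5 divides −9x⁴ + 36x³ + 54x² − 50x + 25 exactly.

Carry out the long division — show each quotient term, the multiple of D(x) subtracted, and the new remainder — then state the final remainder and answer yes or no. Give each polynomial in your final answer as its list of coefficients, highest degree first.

R = [0], so D(x) is a factor of P(x). yes

Step 1: lead(−9x⁴ + 36x³ + 54x² − 50x + 25) ÷ lead(D) = −9x⁴ ÷ x = −9x³. Subtract (−9x³)·D = −9x⁴ + 45x³. Remainder: −9x³ + 54x² − 50x + 25.
Step 2: lead(−9x³ + 54x² − 50x + 25) ÷ lead(D) = −9x³ ÷ x = −9x². Subtract (−9x²)·D = −9x³ + 45x². Remainder: 9x² − 50x + 25.
Step 3: lead(9x² − 50x + 25) ÷ lead(D) = 9x² ÷ x = 9x. Subtract (9x)·D = 9x² − 45x. Remainder: −5x + 25.
Step 4: lead(−5x + 25) ÷ lead(D) = −5x ÷ x = −5. Subtract (−5)·D = −5x + 25. Remainder: 0.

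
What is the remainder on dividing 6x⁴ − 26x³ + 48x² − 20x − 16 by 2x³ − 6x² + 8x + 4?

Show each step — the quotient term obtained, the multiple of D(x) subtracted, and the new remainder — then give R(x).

Step 1: lead(6x⁴ − 26x³ + 48x² − 20x − 16) ÷ lead(D) = 6x⁴ ÷ 2x³ = 3x. Subtract (3x)·D = 6x⁴ − 18x³ + 24x² + 12x. Remainder: −8x³ + 24x² − 32x − 16.
Step 2: lead(−8x³ + 24x² − 32x − 16) ÷ lead(D) = −8x³ ÷ 2x³ = −4. Subtract (−4)·D = −8x³ + 24x² − 32x − 16. Remainder: 0.

R(x) = 0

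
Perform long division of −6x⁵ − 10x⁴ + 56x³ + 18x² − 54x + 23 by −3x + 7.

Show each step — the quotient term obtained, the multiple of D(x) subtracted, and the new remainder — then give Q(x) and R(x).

Step 1: lead(−6x⁵ − 10x⁴ + 56x³ + 18x² − 54x + 23) ÷ lead(D) = −6x⁵ ÷ −3x = 2x⁴. Subtract (2x⁴)·D = −6x⁵ + 14x⁴. Remainder: −24x⁴ + 56x³ + 18x² − 54x + 23.
Step 2: lead(−24x⁴ + 56x³ + 18x² − 54x + 23) ÷ lead(D) = −24x⁴ ÷ −3x = 8x³. Subtract (8x³)·D = −24x⁴ + 56x³. Remainder: 18x² − 54x + 23.
Step 3: lead(18x² − 54x + 23) ÷ lead(D) = 18x² ÷ −3x = −6x. Subtract (−6x)·D = 18x² − 42x. Remainder: −12x + 23.
Step 4: lead(−12x + 23) ÷ lead(D) = −12x ÷ −3x = 4. Subtract (4)·D = −12x + 28. Remainder: −5.

Q(x) = 2x⁴ + 8x³ − 6x + 4; R(x) = −5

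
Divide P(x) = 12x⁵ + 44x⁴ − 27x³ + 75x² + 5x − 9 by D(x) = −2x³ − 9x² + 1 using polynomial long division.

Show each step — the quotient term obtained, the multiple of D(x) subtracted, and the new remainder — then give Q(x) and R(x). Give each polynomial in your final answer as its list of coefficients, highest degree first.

Q = [-6, 5, -9]; R = [0]

Step 1: lead(12x⁵ + 44x⁴ − 27x³ + 75x² + 5x − 9) ÷ lead(D) = 12x⁵ ÷ −2x³ = −6x². Subtract (−6x²)·D = 12x⁵ + 54x⁴ − 6x². Remainder: −10x⁴ − 27x³ + 81x² + 5x − 9.
Step 2: lead(−10x⁴ − 27x³ + 81x² + 5x − 9) ÷ lead(D) = −10x⁴ ÷ −2x³ = 5x. Subtract (5x)·D = −10x⁴ − 45x³ + 5x. Remainder: 18x³ + 81x² − 9.
Step 3: lead(18x³ + 81x² − 9) ÷ lead(D) = 18x³ ÷ −2x³ = −9. Subtract (−9)·D = 18x³ + 81x² − 9. Remainder: 0.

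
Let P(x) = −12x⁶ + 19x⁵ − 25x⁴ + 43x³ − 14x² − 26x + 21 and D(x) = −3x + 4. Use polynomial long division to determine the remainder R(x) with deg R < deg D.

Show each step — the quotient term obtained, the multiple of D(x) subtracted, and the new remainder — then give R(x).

Step 1: lead(−12x⁶ + 19x⁵ − 25x⁴ + 43x³ − 14x² − 26x + 21) ÷ lead(D) = −12x⁶ ÷ −3x = 4x⁵. Subtract (4x⁵)·D = −12x⁶ + 16x⁵. Remainder: 3x⁵ − 25x⁴ + 43x³ − 14x² − 26x + 21.
Step 2: lead(3x⁵ − 25x⁴ + 43x³ − 14x² − 26x + 21) ÷ lead(D) = 3x⁵ ÷ −3x = −x⁴. Subtract (−x⁴)·D = 3x⁵ − 4x⁴. Remainder: −21x⁴ + 43x³ − 14x² − 26x + 21.
Step 3: lead(−21x⁴ + 43x³ − 14x² − 26x + 21) ÷ lead(D) = −21x⁴ ÷ −3x = 7x³. Subtract (7x³)·D = −21x⁴ + 28x³. Remainder: 15x³ − 14x² − 26x + 21.
Step 4: lead(15x³ − 14x² − 26x + 21) ÷ lead(D) = 15x³ ÷ −3x = −5x². Subtract (−5x²)·D = 15x³ − 20x². Remainder: 6x² − 26x + 21.
Step 5: lead(6x² − 26x + 21) ÷ lead(D) = 6x² ÷ −3x = −2x. Subtract (−2x)·D = 6x² − 8x. Remainder: −18x + 21.
Step 6: lead(−18x + 21) ÷ lead(D) = −18x ÷ −3x = 6. Subtract (6)·D = −18x + 24. Remainder: −3.

R(x) = −3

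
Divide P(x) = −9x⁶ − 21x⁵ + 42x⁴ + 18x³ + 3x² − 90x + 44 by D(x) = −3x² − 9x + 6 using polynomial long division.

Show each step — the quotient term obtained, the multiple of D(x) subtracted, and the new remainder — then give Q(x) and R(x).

Q(x) = 3x⁴ − 2x³ − 2x² − 4x + 7; R(x) = −3x + 2

Step 1: lead(−9x⁶ − 21x⁵ + 42x⁴ + 18x³ + 3x² − 90x + 44) ÷ lead(D) = −9x⁶ ÷ −3x² = 3x⁴. Subtract (3x⁴)·D = −9x⁶ − 27x⁵ + 18x⁴. Remainder: 6x⁵ + 24x⁴ + 18x³ + 3x² − 90x + 44.
Step 2: lead(6x⁵ + 24x⁴ + 18x³ + 3x² − 90x + 44) ÷ lead(D) = 6x⁵ ÷ −3x² = −2x³. Subtract (−2x³)·D = 6x⁵ + 18x⁴ − 12x³. Remainder: 6x⁴ + 30x³ + 3x² − 90x + 44.
Step 3: lead(6x⁴ + 30x³ + 3x² − 90x + 44) ÷ lead(D) = 6x⁴ ÷ −3x² = −2x². Subtract (−2x²)·D = 6x⁴ + 18x³ − 12x². Remainder: 12x³ + 15x² − 90x + 44.
Step 4: lead(12x³ + 15x² − 90x + 44) ÷ lead(D) = 12x³ ÷ −3x² = −4x. Subtract (−4x)·D = 12x³ + 36x² − 24x. Remainder: −21x² − 66x + 44.
Step 5: lead(−21x² − 66x + 44) ÷ lead(D) = −21x² ÷ −3x² = 7. Subtract (7)·D = −21x² − 63x + 42. Remainder: −3x + 2.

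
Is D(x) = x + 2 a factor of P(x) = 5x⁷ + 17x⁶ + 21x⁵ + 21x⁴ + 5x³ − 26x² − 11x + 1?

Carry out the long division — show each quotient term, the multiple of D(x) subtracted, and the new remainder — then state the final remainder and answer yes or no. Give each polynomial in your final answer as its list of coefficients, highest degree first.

R = [-9], so D(x) is not a factor of P(x). no

Step 1: lead(5x⁷ + 17x⁶ + 21x⁵ + 21x⁴ + 5x³ − 26x² − 11x + 1) ÷ lead(D) = 5x⁷ ÷ x = 5x⁶. Subtract (5x⁶)·D = 5x⁷ + 10x⁶. Remainder: 7x⁶ + 21x⁵ + 21x⁴ + 5x³ − 26x² − 11x + 1.
Step 2: lead(7x⁶ + 21x⁵ + 21x⁴ + 5x³ − 26x² − 11x + 1) ÷ lead(D) = 7x⁶ ÷ x = 7x⁵. Subtract (7x⁵)·D = 7x⁶ + 14x⁵. Remainder: 7x⁵ + 21x⁴ + 5x³ − 26x² − 11x + 1.
Step 3: lead(7x⁵ + 21x⁴ + 5x³ − 26x² − 11x + 1) ÷ lead(D) = 7x⁵ ÷ x = 7x⁴. Subtract (7x⁴)·D = 7x⁵ + 14x⁴. Remainder: 7x⁴ + 5x³ − 26x² − 11x + 1.
Step 4: lead(7x⁴ + 5x³ − 26x² − 11x + 1) ÷ lead(D) = 7x⁴ ÷ x = 7x³. Subtract (7x³)·D = 7x⁴ + 14x³. Remainder: −9x³ − 26x² − 11x + 1.
Step 5: lead(−9x³ − 26x² − 11x + 1) ÷ lead(D) = −9x³ ÷ x = −9x². Subtract (−9x²)·D = −9x³ − 18x². Remainder: −8x² − 11x + 1.
Step 6: lead(−8x² − 11x + 1) ÷ lead(D) = −8x² ÷ x = −8x. Subtract (−8x)·D = −8x² − 16x. Remainder: 5x + 1.
Step 7: lead(5x + 1) ÷ lead(D) = 5x ÷ x = 5. Subtract (5)·D = 5x + 10. Remainder: −9.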